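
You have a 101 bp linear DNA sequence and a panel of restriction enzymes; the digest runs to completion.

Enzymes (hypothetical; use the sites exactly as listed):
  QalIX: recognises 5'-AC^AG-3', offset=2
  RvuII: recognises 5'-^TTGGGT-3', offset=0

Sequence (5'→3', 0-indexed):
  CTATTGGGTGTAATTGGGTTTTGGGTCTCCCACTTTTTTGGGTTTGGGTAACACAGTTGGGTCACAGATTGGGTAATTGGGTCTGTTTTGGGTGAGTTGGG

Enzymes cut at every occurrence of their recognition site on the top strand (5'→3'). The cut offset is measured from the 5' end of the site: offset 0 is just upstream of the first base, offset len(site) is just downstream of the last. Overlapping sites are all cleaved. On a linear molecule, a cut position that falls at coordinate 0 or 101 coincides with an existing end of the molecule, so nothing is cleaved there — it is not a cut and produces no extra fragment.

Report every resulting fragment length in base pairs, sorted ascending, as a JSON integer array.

[2,3,3,6,7,8,9,10,11,11,14,17]

Site scan:
  QalIX (ACAG, off=2): starts [52, 63] → cuts [54, 65]
  RvuII (TTGGGT, off=0): starts [3, 13, 20, 37, 43, 56, 68, 76, 87] → cuts [3, 13, 20, 37, 43, 56, 68, 76, 87]

Pooled cuts: [3, 13, 20, 37, 43, 54, 56, 65, 68, 76, 87]

Fragments:
  [0,3): 3 bp
  [3,13): 10 bp
  [13,20): 7 bp
  [20,37): 17 bp
  [37,43): 6 bp
  [43,54): 11 bp
  [54,56): 2 bp
  [56,65): 9 bp
  [65,68): 3 bp
  [68,76): 8 bp
  [76,87): 11 bp
  [87,101): 14 bp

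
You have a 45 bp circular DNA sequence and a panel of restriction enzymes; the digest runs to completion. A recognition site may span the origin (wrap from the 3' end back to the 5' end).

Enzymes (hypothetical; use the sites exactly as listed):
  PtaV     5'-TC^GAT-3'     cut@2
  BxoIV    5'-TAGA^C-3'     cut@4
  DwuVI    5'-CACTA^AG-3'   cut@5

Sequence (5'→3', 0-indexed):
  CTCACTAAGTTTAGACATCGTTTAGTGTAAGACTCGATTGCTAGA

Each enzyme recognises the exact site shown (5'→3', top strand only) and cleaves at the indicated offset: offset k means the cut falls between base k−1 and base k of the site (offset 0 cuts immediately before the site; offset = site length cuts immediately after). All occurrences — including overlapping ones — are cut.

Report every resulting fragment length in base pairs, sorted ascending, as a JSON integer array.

[7,8,10,20]

Per-enzyme occurrences:
  PtaV TCGAT/2: at [33] ⇒ [35]
  BxoIV TAGAC/4: at [11, 41] ⇒ [0, 15]
  DwuVI CACTAAG/5: at [2] ⇒ [7]

All cut coordinates (distinct, sorted): [0, 7, 15, 35]

Fragment lengths:
  0→7: 7 bp
  7→15: 8 bp
  15→35: 20 bp
  35→0 (wrap): 45-35+0 = 10 bp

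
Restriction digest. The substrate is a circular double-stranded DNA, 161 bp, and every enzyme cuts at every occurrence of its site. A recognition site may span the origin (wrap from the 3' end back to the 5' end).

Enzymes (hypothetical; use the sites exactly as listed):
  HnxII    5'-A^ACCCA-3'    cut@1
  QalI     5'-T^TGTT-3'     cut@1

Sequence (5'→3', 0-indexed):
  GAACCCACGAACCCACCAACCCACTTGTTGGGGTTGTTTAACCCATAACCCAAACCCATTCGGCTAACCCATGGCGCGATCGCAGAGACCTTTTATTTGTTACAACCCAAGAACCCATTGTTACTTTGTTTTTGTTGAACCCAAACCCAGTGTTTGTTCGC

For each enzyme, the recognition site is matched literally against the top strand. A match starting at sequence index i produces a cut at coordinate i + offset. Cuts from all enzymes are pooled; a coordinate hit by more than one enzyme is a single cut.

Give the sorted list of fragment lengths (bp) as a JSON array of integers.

Scan for sites:
  HnxII AACCCA/1: at [1, 9, 17, 39, 46, 52, 65, 103, 111, 137, 143] ⇒ [2, 10, 18, 40, 47, 53, 66, 104, 112, 138, 144]
  QalI TTGTT/1: at [24, 33, 96, 117, 125, 131, 153] ⇒ [25, 34, 97, 118, 126, 132, 154]

All cut coordinates (distinct, sorted): [2, 10, 18, 25, 34, 40, 47, 53, 66, 97, 104, 112, 118, 126, 132, 138, 144, 154]

Fragment lengths:
  2→10: 8 bp
  10→18: 8 bp
  18→25: 7 bp
  25→34: 9 bp
  34→40: 6 bp
  40→47: 7 bp
  47→53: 6 bp
  53→66: 13 bp
  66→97: 31 bp
  97→104: 7 bp
  104→112: 8 bp
  112→118: 6 bp
  118→126: 8 bp
  126→132: 6 bp
  132→138: 6 bp
  138→144: 6 bp
  144→154: 10 bp
  154→2 (wrap): 161-154+2 = 9 bp

[6,6,6,6,6,6,7,7,7,8,8,8,8,9,9,10,13,31]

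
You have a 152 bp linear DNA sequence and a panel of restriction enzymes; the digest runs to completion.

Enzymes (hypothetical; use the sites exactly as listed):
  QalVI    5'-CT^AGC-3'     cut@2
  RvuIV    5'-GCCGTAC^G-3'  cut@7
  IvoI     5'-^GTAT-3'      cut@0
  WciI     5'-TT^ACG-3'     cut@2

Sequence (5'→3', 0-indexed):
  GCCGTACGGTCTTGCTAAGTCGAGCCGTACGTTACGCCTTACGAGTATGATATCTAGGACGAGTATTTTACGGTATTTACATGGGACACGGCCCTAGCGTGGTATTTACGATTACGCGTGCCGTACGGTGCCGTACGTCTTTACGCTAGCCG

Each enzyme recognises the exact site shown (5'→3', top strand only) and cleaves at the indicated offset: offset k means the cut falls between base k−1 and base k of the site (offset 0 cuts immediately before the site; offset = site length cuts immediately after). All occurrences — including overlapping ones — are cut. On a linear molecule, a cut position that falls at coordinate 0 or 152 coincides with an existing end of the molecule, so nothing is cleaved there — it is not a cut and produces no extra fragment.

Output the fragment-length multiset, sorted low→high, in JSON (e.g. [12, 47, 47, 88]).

[3,3,4,5,5,6,6,6,6,7,7,7,10,13,18,23,23]

Per-enzyme occurrences:
  QalVI CTAGC/2: at [93, 145] ⇒ [95, 147]
  RvuIV GCCGTACG/7: at [0, 23, 119, 129] ⇒ [7, 30, 126, 136]
  IvoI GTAT/0: at [44, 62, 72, 101] ⇒ [44, 62, 72, 101]
  WciI TTACG/2: at [31, 38, 67, 105, 111, 140] ⇒ [33, 40, 69, 107, 113, 142]

All cut coordinates (distinct, sorted): [7, 30, 33, 40, 44, 62, 69, 72, 95, 101, 107, 113, 126, 136, 142, 147]

Fragment lengths:
  [0,7): 7 bp
  [7,30): 23 bp
  [30,33): 3 bp
  [33,40): 7 bp
  [40,44): 4 bp
  [44,62): 18 bp
  [62,69): 7 bp
  [69,72): 3 bp
  [72,95): 23 bp
  [95,101): 6 bp
  [101,107): 6 bp
  [107,113): 6 bp
  [113,126): 13 bp
  [126,136): 10 bp
  [136,142): 6 bp
  [142,147): 5 bp
  [147,152): 5 bp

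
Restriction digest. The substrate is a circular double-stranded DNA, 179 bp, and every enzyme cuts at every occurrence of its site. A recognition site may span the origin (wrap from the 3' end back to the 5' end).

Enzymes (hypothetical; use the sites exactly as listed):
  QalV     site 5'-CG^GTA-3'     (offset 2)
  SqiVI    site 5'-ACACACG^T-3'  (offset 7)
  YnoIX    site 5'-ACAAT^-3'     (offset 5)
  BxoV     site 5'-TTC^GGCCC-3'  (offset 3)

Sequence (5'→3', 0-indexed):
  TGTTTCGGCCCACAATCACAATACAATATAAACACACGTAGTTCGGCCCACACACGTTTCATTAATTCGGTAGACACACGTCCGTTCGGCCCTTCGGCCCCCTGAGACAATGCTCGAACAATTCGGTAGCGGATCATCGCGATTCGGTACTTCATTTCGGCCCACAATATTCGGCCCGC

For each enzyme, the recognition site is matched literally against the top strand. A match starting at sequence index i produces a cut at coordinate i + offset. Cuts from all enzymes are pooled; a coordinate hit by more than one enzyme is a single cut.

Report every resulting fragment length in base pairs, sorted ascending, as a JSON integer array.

[3,4,5,6,6,7,8,10,10,11,11,11,12,12,13,13,16,21]

Site scan:
  QalV CGGTA/2: at [67, 123, 144] ⇒ [69, 125, 146]
  SqiVI ACACACGT/7: at [31, 49, 73] ⇒ [38, 56, 80]
  YnoIX ACAAT/5: at [11, 17, 22, 106, 117, 163] ⇒ [16, 22, 27, 111, 122, 168]
  BxoV TTCGGCCC/3: at [3, 41, 84, 92, 155, 169] ⇒ [6, 44, 87, 95, 158, 172]

All cut coordinates (distinct, sorted): [6, 16, 22, 27, 38, 44, 56, 69, 80, 87, 95, 111, 122, 125, 146, 158, 168, 172]

Fragment lengths:
  6→16: 10 bp
  16→22: 6 bp
  22→27: 5 bp
  27→38: 11 bp
  38→44: 6 bp
  44→56: 12 bp
  56→69: 13 bp
  69→80: 11 bp
  80→87: 7 bp
  87→95: 8 bp
  95→111: 16 bp
  111→122: 11 bp
  122→125: 3 bp
  125→146: 21 bp
  146→158: 12 bp
  158→168: 10 bp
  168→172: 4 bp
  172→6 (wrap): 179-172+6 = 13 bp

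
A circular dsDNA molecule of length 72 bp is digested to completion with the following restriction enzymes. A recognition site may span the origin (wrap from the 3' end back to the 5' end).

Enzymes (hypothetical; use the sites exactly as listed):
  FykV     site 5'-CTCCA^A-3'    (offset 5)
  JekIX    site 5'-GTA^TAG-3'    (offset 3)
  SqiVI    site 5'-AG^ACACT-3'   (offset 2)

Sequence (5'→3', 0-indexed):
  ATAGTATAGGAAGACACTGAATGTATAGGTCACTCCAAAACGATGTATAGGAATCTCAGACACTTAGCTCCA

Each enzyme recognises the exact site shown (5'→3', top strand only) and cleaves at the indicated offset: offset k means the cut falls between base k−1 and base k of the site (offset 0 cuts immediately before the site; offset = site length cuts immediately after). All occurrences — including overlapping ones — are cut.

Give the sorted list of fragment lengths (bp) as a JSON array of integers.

[6,7,10,12,12,12,13]

Per-enzyme occurrences:
  FykV (CTCCAA, off=5): starts [32, 67] → cuts [0, 37]
  JekIX (GTATAG, off=3): starts [3, 22, 44] → cuts [6, 25, 47]
  SqiVI (AGACACT, off=2): starts [11, 57] → cuts [13, 59]

Pooled cuts: [0, 6, 13, 25, 37, 47, 59]

Fragment lengths:
  0→6: 6 bp
  6→13: 7 bp
  13→25: 12 bp
  25→37: 12 bp
  37→47: 10 bp
  47→59: 12 bp
  59→0 (wrap): 72-59+0 = 13 bp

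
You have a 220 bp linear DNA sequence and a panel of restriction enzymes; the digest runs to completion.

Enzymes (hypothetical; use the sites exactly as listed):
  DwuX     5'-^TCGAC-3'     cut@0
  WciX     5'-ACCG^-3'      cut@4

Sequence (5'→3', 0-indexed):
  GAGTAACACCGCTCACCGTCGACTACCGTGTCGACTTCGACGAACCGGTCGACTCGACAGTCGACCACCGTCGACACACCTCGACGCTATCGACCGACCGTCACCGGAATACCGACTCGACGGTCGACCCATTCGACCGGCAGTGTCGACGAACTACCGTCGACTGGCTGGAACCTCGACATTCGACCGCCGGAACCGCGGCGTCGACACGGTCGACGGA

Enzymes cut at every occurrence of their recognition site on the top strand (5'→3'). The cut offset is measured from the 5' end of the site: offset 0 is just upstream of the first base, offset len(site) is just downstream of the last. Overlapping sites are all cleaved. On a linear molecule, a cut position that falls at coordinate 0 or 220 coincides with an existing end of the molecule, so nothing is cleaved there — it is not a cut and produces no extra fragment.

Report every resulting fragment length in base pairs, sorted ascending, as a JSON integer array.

Per-enzyme occurrences:
  DwuX (TCGAC, off=0): starts [18, 30, 36, 48, 53, 60, 70, 80, 89, 116, 123, 132, 145, 159, 175, 182, 203, 212] → cuts [18, 30, 36, 48, 53, 60, 70, 80, 89, 116, 123, 132, 145, 159, 175, 182, 203, 212]
  WciX (ACCG, off=4): starts [7, 14, 24, 43, 66, 92, 96, 102, 110, 135, 155, 185, 194] → cuts [11, 18, 28, 47, 70, 96, 100, 106, 114, 139, 159, 189, 198]

Pooled cuts: [11, 18, 28, 30, 36, 47, 48, 53, 60, 70, 80, 89, 96, 100, 106, 114, 116, 123, 132, 139, 145, 159, 175, 182, 189, 198, 203, 212]

Fragments:
  [0,11): 11 bp
  [11,18): 7 bp
  [18,28): 10 bp
  [28,30): 2 bp
  [30,36): 6 bp
  [36,47): 11 bp
  [47,48): 1 bp
  [48,53): 5 bp
  [53,60): 7 bp
  [60,70): 10 bp
  [70,80): 10 bp
  [80,89): 9 bp
  [89,96): 7 bp
  [96,100): 4 bp
  [100,106): 6 bp
  [106,114): 8 bp
  [114,116): 2 bp
  [116,123): 7 bp
  [123,132): 9 bp
  [132,139): 7 bp
  [139,145): 6 bp
  [145,159): 14 bp
  [159,175): 16 bp
  [175,182): 7 bp
  [182,189): 7 bp
  [189,198): 9 bp
  [198,203): 5 bp
  [203,212): 9 bp
  [212,220): 8 bp

[1,2,2,4,5,5,6,6,6,7,7,7,7,7,7,7,8,8,9,9,9,9,10,10,10,11,11,14,16]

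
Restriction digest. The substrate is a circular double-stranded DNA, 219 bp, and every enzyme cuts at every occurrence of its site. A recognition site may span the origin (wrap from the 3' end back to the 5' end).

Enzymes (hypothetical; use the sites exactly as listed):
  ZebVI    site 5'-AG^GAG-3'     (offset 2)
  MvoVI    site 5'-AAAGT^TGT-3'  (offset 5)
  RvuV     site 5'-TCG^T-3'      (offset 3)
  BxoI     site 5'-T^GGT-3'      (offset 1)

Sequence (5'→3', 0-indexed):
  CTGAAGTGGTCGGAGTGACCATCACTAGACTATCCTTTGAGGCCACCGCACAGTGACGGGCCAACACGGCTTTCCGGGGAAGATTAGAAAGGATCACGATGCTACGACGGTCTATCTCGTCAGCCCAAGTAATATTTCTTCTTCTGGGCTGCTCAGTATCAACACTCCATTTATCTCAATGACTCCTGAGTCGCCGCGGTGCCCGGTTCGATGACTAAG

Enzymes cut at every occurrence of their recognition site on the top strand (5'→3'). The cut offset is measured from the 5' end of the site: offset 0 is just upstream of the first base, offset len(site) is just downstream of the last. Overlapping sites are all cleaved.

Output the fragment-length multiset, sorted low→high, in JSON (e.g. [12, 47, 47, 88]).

Site scan:
  ZebVI (AGGAG, off=2): no sites
  MvoVI (AAAGTTGT, off=5): no sites
  RvuV (TCGT, off=3): starts [116] → cuts [119]
  BxoI (TGGT, off=1): starts [6] → cuts [7]

Pooled cuts: [7, 119]

Fragments:
  7→119: 112 bp
  119→7 (wrap): 219-119+7 = 107 bp

[107,112]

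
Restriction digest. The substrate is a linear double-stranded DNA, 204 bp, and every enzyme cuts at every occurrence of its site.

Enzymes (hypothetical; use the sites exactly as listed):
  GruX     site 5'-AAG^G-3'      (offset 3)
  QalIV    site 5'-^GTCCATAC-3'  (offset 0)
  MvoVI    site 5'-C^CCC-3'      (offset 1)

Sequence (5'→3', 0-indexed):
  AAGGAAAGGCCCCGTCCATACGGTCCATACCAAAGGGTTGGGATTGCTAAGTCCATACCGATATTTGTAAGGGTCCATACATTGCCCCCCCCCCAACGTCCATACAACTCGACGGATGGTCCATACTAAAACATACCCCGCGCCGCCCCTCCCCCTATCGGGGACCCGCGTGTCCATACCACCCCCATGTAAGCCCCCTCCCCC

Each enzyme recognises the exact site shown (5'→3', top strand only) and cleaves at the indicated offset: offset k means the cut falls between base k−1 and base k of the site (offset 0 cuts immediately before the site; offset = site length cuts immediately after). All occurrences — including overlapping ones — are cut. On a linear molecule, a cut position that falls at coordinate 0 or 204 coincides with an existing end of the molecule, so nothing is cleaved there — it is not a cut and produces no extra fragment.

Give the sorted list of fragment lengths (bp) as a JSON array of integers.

Scan for sites:
  GruX (AAGG, off=3): starts [0, 5, 32, 68] → cuts [3, 8, 35, 71]
  QalIV (GTCCATAC, off=0): starts [13, 22, 50, 72, 97, 118, 171] → cuts [13, 22, 50, 72, 97, 118, 171]
  MvoVI (CCCC, off=1): starts [9, 84, 85, 86, 87, 88, 89, 90, 135, 145, 150, 151, 181, 182, 193, 194, 199, 200] → cuts [10, 85, 86, 87, 88, 89, 90, 91, 136, 146, 151, 152, 182, 183, 194, 195, 200, 201]

All cut coordinates (distinct, sorted): [3, 8, 10, 13, 22, 35, 50, 71, 72, 85, 86, 87, 88, 89, 90, 91, 97, 118, 136, 146, 151, 152, 171, 182, 183, 194, 195, 200, 201]

Fragments:
  [0,3): 3 bp
  [3,8): 5 bp
  [8,10): 2 bp
  [10,13): 3 bp
  [13,22): 9 bp
  [22,35): 13 bp
  [35,50): 15 bp
  [50,71): 21 bp
  [71,72): 1 bp
  [72,85): 13 bp
  [85,86): 1 bp
  [86,87): 1 bp
  [87,88): 1 bp
  [88,89): 1 bp
  [89,90): 1 bp
  [90,91): 1 bp
  [91,97): 6 bp
  [97,118): 21 bp
  [118,136): 18 bp
  [136,146): 10 bp
  [146,151): 5 bp
  [151,152): 1 bp
  [152,171): 19 bp
  [171,182): 11 bp
  [182,183): 1 bp
  [183,194): 11 bp
  [194,195): 1 bp
  [195,200): 5 bp
  [200,201): 1 bp
  [201,204): 3 bp

[1,1,1,1,1,1,1,1,1,1,1,2,3,3,3,5,5,5,6,9,10,11,11,13,13,15,18,19,21,21]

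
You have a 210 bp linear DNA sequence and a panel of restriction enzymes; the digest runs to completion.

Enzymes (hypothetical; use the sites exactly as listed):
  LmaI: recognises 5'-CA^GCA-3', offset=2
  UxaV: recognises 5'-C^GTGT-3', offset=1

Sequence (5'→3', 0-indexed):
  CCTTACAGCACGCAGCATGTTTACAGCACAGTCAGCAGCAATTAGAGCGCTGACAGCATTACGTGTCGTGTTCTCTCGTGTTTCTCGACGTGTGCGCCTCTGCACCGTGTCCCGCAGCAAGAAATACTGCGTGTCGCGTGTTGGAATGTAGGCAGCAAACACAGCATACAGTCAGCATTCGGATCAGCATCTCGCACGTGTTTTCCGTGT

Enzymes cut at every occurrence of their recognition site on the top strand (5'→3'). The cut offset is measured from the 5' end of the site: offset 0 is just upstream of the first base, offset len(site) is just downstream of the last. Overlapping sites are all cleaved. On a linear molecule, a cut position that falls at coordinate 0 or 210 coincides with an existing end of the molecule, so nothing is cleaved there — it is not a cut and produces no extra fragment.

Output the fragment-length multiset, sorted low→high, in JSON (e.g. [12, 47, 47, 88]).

Per-enzyme occurrences:
  LmaI (CAGCA, off=2): starts [5, 12, 23, 32, 35, 53, 114, 152, 161, 172, 184] → cuts [7, 14, 25, 34, 37, 55, 116, 154, 163, 174, 186]
  UxaV (CGTGT, off=1): starts [61, 66, 76, 88, 105, 129, 136, 196, 205] → cuts [62, 67, 77, 89, 106, 130, 137, 197, 206]

Pooled cuts: [7, 14, 25, 34, 37, 55, 62, 67, 77, 89, 106, 116, 130, 137, 154, 163, 174, 186, 197, 206]

Fragments:
  [0,7): 7 bp
  [7,14): 7 bp
  [14,25): 11 bp
  [25,34): 9 bp
  [34,37): 3 bp
  [37,55): 18 bp
  [55,62): 7 bp
  [62,67): 5 bp
  [67,77): 10 bp
  [77,89): 12 bp
  [89,106): 17 bp
  [106,116): 10 bp
  [116,130): 14 bp
  [130,137): 7 bp
  [137,154): 17 bp
  [154,163): 9 bp
  [163,174): 11 bp
  [174,186): 12 bp
  [186,197): 11 bp
  [197,206): 9 bp
  [206,210): 4 bp

[3,4,5,7,7,7,7,9,9,9,10,10,11,11,11,12,12,14,17,17,18]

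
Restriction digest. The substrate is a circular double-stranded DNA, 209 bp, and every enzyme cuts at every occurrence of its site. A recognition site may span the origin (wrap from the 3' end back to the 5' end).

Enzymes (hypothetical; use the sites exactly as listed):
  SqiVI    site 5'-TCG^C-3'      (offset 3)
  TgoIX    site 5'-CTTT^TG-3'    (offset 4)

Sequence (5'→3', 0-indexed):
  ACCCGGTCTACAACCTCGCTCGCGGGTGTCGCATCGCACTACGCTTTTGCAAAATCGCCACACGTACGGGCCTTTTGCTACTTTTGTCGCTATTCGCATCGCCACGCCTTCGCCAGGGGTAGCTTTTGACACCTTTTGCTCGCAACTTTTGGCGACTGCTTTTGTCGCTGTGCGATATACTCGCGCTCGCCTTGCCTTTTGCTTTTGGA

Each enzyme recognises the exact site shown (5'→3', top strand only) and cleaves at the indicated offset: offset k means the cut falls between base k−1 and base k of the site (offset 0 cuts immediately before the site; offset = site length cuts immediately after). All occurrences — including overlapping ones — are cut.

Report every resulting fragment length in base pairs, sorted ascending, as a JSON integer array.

Per-enzyme occurrences:
  SqiVI TCGC/3: at [15, 19, 28, 33, 54, 86, 93, 98, 109, 139, 164, 180, 186] ⇒ [18, 22, 31, 36, 57, 89, 96, 101, 112, 142, 167, 183, 189]
  TgoIX CTTTTG/4: at [43, 71, 80, 122, 132, 145, 158, 195, 201] ⇒ [47, 75, 84, 126, 136, 149, 162, 199, 205]

All cut coordinates (distinct, sorted): [18, 22, 31, 36, 47, 57, 75, 84, 89, 96, 101, 112, 126, 136, 142, 149, 162, 167, 183, 189, 199, 205]

Fragment lengths:
  18→22: 4 bp
  22→31: 9 bp
  31→36: 5 bp
  36→47: 11 bp
  47→57: 10 bp
  57→75: 18 bp
  75→84: 9 bp
  84→89: 5 bp
  89→96: 7 bp
  96→101: 5 bp
  101→112: 11 bp
  112→126: 14 bp
  126→136: 10 bp
  136→142: 6 bp
  142→149: 7 bp
  149→162: 13 bp
  162→167: 5 bp
  167→183: 16 bp
  183→189: 6 bp
  189→199: 10 bp
  199→205: 6 bp
  205→18 (wrap): 209-205+18 = 22 bp

[4,5,5,5,5,6,6,6,7,7,9,9,10,10,10,11,11,13,14,16,18,22]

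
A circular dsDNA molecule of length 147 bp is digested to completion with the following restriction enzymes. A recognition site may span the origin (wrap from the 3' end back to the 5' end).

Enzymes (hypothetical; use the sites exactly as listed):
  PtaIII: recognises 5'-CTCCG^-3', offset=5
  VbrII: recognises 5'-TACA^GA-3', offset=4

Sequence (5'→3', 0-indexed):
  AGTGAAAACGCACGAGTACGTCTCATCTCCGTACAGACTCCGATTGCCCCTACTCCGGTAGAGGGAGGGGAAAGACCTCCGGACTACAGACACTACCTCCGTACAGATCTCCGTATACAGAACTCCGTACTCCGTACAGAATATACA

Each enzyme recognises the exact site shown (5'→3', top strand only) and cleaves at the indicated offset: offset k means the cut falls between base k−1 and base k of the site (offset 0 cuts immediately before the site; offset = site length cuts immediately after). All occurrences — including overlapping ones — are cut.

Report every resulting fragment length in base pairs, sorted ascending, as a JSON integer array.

[4,4,4,6,7,7,7,8,8,13,15,24,40]

Site scan:
  PtaIII (CTCCG, off=5): starts [26, 37, 52, 76, 96, 108, 122, 129] → cuts [31, 42, 57, 81, 101, 113, 127, 134]
  VbrII (TACAGA, off=4): starts [31, 84, 101, 115, 134] → cuts [35, 88, 105, 119, 138]

Pooled cuts: [31, 35, 42, 57, 81, 88, 101, 105, 113, 119, 127, 134, 138]

Fragment lengths:
  31→35: 4 bp
  35→42: 7 bp
  42→57: 15 bp
  57→81: 24 bp
  81→88: 7 bp
  88→101: 13 bp
  101→105: 4 bp
  105→113: 8 bp
  113→119: 6 bp
  119→127: 8 bp
  127→134: 7 bp
  134→138: 4 bp
  138→31 (wrap): 147-138+31 = 40 bp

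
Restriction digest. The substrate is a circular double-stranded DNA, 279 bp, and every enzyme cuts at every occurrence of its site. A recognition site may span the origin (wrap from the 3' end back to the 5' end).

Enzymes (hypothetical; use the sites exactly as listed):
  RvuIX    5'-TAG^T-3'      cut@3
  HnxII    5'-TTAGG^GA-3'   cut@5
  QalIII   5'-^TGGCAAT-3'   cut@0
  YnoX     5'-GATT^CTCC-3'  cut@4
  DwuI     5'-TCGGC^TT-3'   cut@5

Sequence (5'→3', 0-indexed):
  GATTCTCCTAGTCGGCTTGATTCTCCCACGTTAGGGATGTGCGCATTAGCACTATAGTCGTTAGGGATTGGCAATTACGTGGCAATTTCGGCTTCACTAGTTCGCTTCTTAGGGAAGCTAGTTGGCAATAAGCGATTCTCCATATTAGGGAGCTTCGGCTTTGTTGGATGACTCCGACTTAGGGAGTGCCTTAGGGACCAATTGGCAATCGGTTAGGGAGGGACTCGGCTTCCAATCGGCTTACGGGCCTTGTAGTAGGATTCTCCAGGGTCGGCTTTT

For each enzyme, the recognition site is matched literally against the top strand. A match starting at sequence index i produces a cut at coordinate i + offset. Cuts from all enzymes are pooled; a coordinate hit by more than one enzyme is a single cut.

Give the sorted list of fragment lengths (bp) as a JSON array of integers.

Scan for sites:
  RvuIX TAGT/3: at [8, 54, 97, 118, 252] ⇒ [11, 57, 100, 121, 255]
  HnxII TTAGGGA/5: at [30, 60, 108, 144, 178, 190, 212] ⇒ [35, 65, 113, 149, 183, 195, 217]
  QalIII TGGCAAT/0: at [68, 79, 122, 202] ⇒ [68, 79, 122, 202]
  YnoX GATTCTCC/4: at [0, 18, 133, 258] ⇒ [4, 22, 137, 262]
  DwuI TCGGCTT/5: at [11, 87, 154, 224, 235, 270] ⇒ [16, 92, 159, 229, 240, 275]

Pooled cuts: [4, 11, 16, 22, 35, 57, 65, 68, 79, 92, 100, 113, 121, 122, 137, 149, 159, 183, 195, 202, 217, 229, 240, 255, 262, 275]

Fragments:
  4→11: 7 bp
  11→16: 5 bp
  16→22: 6 bp
  22→35: 13 bp
  35→57: 22 bp
  57→65: 8 bp
  65→68: 3 bp
  68→79: 11 bp
  79→92: 13 bp
  92→100: 8 bp
  100→113: 13 bp
  113→121: 8 bp
  121→122: 1 bp
  122→137: 15 bp
  137→149: 12 bp
  149→159: 10 bp
  159→183: 24 bp
  183→195: 12 bp
  195→202: 7 bp
  202→217: 15 bp
  217→229: 12 bp
  229→240: 11 bp
  240→255: 15 bp
  255→262: 7 bp
  262→275: 13 bp
  275→4 (wrap): 279-275+4 = 8 bp

[1,3,5,6,7,7,7,8,8,8,8,10,11,11,12,12,12,13,13,13,13,15,15,15,22,24]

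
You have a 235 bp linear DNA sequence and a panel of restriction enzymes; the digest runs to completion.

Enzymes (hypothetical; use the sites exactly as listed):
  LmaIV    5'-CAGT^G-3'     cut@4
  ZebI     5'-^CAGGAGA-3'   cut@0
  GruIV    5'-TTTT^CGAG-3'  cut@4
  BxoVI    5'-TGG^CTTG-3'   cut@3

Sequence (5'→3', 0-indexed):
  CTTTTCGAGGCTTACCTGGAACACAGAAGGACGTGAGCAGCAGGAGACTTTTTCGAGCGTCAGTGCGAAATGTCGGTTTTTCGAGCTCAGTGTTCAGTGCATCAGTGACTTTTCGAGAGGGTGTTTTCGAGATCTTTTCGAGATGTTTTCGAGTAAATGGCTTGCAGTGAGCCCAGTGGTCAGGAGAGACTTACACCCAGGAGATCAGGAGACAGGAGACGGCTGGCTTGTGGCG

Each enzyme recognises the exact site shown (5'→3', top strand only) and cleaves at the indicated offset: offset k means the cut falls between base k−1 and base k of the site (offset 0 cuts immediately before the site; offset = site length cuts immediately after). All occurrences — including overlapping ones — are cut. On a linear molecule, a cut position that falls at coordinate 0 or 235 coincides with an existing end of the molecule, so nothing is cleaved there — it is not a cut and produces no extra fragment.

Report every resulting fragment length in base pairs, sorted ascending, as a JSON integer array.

[3,5,7,7,7,8,8,8,9,9,10,11,11,11,11,13,14,14,17,17,35]

Scan for sites:
  LmaIV (CAGTG, off=4): starts [60, 87, 94, 102, 164, 173] → cuts [64, 91, 98, 106, 168, 177]
  ZebI (CAGGAGA, off=0): starts [40, 180, 197, 205, 212] → cuts [40, 180, 197, 205, 212]
  GruIV (TTTTCGAG, off=4): starts [1, 49, 77, 109, 123, 134, 145] → cuts [5, 53, 81, 113, 127, 138, 149]
  BxoVI (TGGCTTG, off=3): starts [157, 223] → cuts [160, 226]

Pooled cuts: [5, 40, 53, 64, 81, 91, 98, 106, 113, 127, 138, 149, 160, 168, 177, 180, 197, 205, 212, 226]

Fragment lengths:
  [0,5): 5 bp
  [5,40): 35 bp
  [40,53): 13 bp
  [53,64): 11 bp
  [64,81): 17 bp
  [81,91): 10 bp
  [91,98): 7 bp
  [98,106): 8 bp
  [106,113): 7 bp
  [113,127): 14 bp
  [127,138): 11 bp
  [138,149): 11 bp
  [149,160): 11 bp
  [160,168): 8 bp
  [168,177): 9 bp
  [177,180): 3 bp
  [180,197): 17 bp
  [197,205): 8 bp
  [205,212): 7 bp
  [212,226): 14 bp
  [226,235): 9 bp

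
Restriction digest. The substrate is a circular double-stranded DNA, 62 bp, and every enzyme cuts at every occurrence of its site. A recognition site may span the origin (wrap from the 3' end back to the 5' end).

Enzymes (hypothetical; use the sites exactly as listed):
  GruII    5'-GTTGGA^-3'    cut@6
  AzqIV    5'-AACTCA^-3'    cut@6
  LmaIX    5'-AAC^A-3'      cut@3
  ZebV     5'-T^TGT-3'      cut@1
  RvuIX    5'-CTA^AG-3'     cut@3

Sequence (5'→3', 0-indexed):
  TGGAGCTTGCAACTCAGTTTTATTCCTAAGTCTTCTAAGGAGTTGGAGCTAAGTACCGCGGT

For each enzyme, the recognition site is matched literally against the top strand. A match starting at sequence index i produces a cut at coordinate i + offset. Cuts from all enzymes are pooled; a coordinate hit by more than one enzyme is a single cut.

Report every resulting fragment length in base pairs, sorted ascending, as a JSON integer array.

[4,9,10,12,12,15]

Site scan:
  GruII (GTTGGA, off=6): starts [41, 60] → cuts [4, 47]
  AzqIV (AACTCA, off=6): starts [10] → cuts [16]
  LmaIX (AACA, off=3): no sites
  ZebV (TTGT, off=1): no sites
  RvuIX (CTAAG, off=3): starts [25, 34, 48] → cuts [28, 37, 51]

Pooled cuts: [4, 16, 28, 37, 47, 51]

Fragment lengths:
  4→16: 12 bp
  16→28: 12 bp
  28→37: 9 bp
  37→47: 10 bp
  47→51: 4 bp
  51→4 (wrap): 62-51+4 = 15 bp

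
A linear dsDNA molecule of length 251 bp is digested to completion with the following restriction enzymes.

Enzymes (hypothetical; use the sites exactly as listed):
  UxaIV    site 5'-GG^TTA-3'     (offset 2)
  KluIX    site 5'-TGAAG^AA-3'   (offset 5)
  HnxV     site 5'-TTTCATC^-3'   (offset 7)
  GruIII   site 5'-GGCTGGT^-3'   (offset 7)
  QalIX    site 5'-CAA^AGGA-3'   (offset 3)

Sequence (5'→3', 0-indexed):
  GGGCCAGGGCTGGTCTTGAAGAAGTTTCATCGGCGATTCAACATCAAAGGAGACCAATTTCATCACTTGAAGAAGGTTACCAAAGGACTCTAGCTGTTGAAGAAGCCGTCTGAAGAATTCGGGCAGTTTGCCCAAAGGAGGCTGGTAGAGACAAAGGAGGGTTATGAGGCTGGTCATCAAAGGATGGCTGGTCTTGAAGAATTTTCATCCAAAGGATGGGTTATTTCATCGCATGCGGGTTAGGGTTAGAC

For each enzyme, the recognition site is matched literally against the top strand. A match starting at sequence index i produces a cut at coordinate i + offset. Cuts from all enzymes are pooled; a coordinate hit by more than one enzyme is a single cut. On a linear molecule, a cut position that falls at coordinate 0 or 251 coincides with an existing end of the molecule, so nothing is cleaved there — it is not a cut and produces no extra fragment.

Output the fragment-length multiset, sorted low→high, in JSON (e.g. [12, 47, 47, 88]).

[3,4,6,6,6,7,7,7,7,8,8,8,9,10,10,10,11,12,13,13,14,16,17,19,20]

Scan for sites:
  UxaIV GGTTA/2: at [74, 159, 218, 237, 243] ⇒ [76, 161, 220, 239, 245]
  KluIX TGAAGAA/5: at [16, 67, 97, 110, 194] ⇒ [21, 72, 102, 115, 199]
  HnxV TTTCATC/7: at [24, 57, 202, 223] ⇒ [31, 64, 209, 230]
  GruIII GGCTGGT/7: at [7, 139, 167, 185] ⇒ [14, 146, 174, 192]
  QalIX CAAAGGA/3: at [44, 80, 132, 151, 177, 209] ⇒ [47, 83, 135, 154, 180, 212]

Pooled cuts: [14, 21, 31, 47, 64, 72, 76, 83, 102, 115, 135, 146, 154, 161, 174, 180, 192, 199, 209, 212, 220, 230, 239, 245]

Fragment lengths:
  [0,14): 14 bp
  [14,21): 7 bp
  [21,31): 10 bp
  [31,47): 16 bp
  [47,64): 17 bp
  [64,72): 8 bp
  [72,76): 4 bp
  [76,83): 7 bp
  [83,102): 19 bp
  [102,115): 13 bp
  [115,135): 20 bp
  [135,146): 11 bp
  [146,154): 8 bp
  [154,161): 7 bp
  [161,174): 13 bp
  [174,180): 6 bp
  [180,192): 12 bp
  [192,199): 7 bp
  [199,209): 10 bp
  [209,212): 3 bp
  [212,220): 8 bp
  [220,230): 10 bp
  [230,239): 9 bp
  [239,245): 6 bp
  [245,251): 6 bp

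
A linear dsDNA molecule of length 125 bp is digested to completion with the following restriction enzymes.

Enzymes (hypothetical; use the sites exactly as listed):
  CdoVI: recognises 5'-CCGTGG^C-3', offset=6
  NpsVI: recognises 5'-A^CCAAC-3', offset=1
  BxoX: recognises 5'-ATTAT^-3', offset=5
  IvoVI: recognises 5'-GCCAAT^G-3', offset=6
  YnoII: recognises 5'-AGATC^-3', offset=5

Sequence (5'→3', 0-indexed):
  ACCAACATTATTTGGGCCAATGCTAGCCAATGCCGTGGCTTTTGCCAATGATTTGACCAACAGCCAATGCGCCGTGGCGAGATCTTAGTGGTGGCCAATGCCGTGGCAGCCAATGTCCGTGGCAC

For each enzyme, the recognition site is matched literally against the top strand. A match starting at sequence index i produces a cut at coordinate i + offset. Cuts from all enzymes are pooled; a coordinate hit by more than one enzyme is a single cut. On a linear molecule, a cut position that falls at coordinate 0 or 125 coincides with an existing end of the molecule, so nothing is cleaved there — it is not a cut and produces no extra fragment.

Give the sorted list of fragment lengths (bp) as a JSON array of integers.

[1,3,7,7,7,7,8,8,9,10,10,10,11,12,15]

Per-enzyme occurrences:
  CdoVI (CCGTGGC, off=6): starts [32, 71, 100, 116] → cuts [38, 77, 106, 122]
  NpsVI (ACCAAC, off=1): starts [0, 55] → cuts [1, 56]
  BxoX (ATTAT, off=5): starts [6] → cuts [11]
  IvoVI (GCCAATG, off=6): starts [15, 25, 43, 62, 93, 108] → cuts [21, 31, 49, 68, 99, 114]
  YnoII (AGATC, off=5): starts [79] → cuts [84]

All cut coordinates (distinct, sorted): [1, 11, 21, 31, 38, 49, 56, 68, 77, 84, 99, 106, 114, 122]

Fragment lengths:
  [0,1): 1 bp
  [1,11): 10 bp
  [11,21): 10 bp
  [21,31): 10 bp
  [31,38): 7 bp
  [38,49): 11 bp
  [49,56): 7 bp
  [56,68): 12 bp
  [68,77): 9 bp
  [77,84): 7 bp
  [84,99): 15 bp
  [99,106): 7 bp
  [106,114): 8 bp
  [114,122): 8 bp
  [122,125): 3 bp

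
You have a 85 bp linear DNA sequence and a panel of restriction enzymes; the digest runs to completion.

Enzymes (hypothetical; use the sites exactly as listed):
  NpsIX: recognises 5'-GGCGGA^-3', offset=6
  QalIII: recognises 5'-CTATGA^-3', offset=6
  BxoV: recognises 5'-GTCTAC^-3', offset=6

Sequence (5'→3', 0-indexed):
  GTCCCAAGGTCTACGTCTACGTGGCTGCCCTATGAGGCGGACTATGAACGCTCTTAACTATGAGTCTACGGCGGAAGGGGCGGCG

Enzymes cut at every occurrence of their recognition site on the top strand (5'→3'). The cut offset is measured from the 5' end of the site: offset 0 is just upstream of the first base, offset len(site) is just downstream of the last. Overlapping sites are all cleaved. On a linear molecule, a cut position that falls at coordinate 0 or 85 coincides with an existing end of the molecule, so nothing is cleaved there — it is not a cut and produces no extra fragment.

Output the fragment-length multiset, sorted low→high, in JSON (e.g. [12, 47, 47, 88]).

[6,6,6,6,6,10,14,15,16]

Site scan:
  NpsIX GGCGGA/6: at [35, 69] ⇒ [41, 75]
  QalIII CTATGA/6: at [29, 41, 57] ⇒ [35, 47, 63]
  BxoV GTCTAC/6: at [8, 14, 63] ⇒ [14, 20, 69]

Pooled cuts: [14, 20, 35, 41, 47, 63, 69, 75]

Fragment lengths:
  [0,14): 14 bp
  [14,20): 6 bp
  [20,35): 15 bp
  [35,41): 6 bp
  [41,47): 6 bp
  [47,63): 16 bp
  [63,69): 6 bp
  [69,75): 6 bp
  [75,85): 10 bp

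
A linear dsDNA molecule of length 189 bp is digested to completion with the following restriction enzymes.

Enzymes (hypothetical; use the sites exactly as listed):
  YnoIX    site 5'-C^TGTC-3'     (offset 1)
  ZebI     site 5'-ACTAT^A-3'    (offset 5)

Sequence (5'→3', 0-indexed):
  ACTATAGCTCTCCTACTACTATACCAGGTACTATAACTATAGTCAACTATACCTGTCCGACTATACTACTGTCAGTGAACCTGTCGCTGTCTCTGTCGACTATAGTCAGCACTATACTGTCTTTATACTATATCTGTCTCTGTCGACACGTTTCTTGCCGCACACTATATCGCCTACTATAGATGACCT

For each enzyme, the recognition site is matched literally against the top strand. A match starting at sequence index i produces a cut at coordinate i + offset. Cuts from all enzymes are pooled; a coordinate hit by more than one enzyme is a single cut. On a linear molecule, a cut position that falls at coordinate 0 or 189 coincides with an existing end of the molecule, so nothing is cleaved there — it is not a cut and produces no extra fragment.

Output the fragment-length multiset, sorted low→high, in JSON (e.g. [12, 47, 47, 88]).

Scan for sites:
  YnoIX CTGTC/1: at [52, 68, 80, 86, 92, 116, 133, 139] ⇒ [53, 69, 81, 87, 93, 117, 134, 140]
  ZebI ACTATA/5: at [0, 17, 29, 35, 45, 59, 98, 110, 126, 163, 175] ⇒ [5, 22, 34, 40, 50, 64, 103, 115, 131, 168, 180]

All cut coordinates (distinct, sorted): [5, 22, 34, 40, 50, 53, 64, 69, 81, 87, 93, 103, 115, 117, 131, 134, 140, 168, 180]

Fragment lengths:
  [0,5): 5 bp
  [5,22): 17 bp
  [22,34): 12 bp
  [34,40): 6 bp
  [40,50): 10 bp
  [50,53): 3 bp
  [53,64): 11 bp
  [64,69): 5 bp
  [69,81): 12 bp
  [81,87): 6 bp
  [87,93): 6 bp
  [93,103): 10 bp
  [103,115): 12 bp
  [115,117): 2 bp
  [117,131): 14 bp
  [131,134): 3 bp
  [134,140): 6 bp
  [140,168): 28 bp
  [168,180): 12 bp
  [180,189): 9 bp

[2,3,3,5,5,6,6,6,6,9,10,10,11,12,12,12,12,14,17,28]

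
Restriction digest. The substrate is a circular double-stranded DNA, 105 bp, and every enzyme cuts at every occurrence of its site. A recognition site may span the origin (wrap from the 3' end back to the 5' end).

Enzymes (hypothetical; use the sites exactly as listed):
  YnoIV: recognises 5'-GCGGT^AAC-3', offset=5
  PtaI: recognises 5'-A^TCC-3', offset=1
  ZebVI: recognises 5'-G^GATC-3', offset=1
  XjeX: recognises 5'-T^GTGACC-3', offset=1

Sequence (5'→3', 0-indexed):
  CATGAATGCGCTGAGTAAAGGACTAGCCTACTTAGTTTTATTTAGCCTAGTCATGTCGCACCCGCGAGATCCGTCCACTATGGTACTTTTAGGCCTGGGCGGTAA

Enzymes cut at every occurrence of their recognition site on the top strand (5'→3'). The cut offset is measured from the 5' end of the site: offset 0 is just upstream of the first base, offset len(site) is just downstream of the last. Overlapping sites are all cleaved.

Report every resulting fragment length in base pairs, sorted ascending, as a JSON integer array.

Per-enzyme occurrences:
  YnoIV (GCGGTAAC, off=5): starts [98] → cuts [103]
  PtaI (ATCC, off=1): starts [68] → cuts [69]
  ZebVI (GGATC, off=1): no sites
  XjeX (TGTGACC, off=1): no sites

Pooled cuts: [69, 103]

Fragment lengths:
  69→103: 34 bp
  103→69 (wrap): 105-103+69 = 71 bp

[34,71]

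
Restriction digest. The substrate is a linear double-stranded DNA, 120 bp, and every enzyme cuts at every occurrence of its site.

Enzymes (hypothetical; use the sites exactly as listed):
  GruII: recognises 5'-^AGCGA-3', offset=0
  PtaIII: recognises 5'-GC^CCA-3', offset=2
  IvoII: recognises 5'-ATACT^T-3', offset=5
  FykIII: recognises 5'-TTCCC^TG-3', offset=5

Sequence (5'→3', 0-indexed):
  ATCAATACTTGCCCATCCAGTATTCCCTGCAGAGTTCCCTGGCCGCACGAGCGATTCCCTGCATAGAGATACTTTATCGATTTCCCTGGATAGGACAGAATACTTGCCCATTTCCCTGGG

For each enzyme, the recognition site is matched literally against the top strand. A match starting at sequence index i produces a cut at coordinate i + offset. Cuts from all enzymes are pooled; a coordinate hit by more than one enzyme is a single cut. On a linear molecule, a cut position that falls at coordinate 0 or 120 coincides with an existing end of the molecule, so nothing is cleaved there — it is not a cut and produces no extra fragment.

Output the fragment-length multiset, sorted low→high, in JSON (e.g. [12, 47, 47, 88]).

[3,3,4,9,9,10,10,12,13,14,15,18]

Site scan:
  GruII AGCGA/0: at [49] ⇒ [49]
  PtaIII GCCCA/2: at [10, 105] ⇒ [12, 107]
  IvoII ATACTT/5: at [4, 68, 99] ⇒ [9, 73, 104]
  FykIII TTCCCTG/5: at [22, 34, 54, 81, 111] ⇒ [27, 39, 59, 86, 116]

All cut coordinates (distinct, sorted): [9, 12, 27, 39, 49, 59, 73, 86, 104, 107, 116]

Fragments:
  [0,9): 9 bp
  [9,12): 3 bp
  [12,27): 15 bp
  [27,39): 12 bp
  [39,49): 10 bp
  [49,59): 10 bp
  [59,73): 14 bp
  [73,86): 13 bp
  [86,104): 18 bp
  [104,107): 3 bp
  [107,116): 9 bp
  [116,120): 4 bp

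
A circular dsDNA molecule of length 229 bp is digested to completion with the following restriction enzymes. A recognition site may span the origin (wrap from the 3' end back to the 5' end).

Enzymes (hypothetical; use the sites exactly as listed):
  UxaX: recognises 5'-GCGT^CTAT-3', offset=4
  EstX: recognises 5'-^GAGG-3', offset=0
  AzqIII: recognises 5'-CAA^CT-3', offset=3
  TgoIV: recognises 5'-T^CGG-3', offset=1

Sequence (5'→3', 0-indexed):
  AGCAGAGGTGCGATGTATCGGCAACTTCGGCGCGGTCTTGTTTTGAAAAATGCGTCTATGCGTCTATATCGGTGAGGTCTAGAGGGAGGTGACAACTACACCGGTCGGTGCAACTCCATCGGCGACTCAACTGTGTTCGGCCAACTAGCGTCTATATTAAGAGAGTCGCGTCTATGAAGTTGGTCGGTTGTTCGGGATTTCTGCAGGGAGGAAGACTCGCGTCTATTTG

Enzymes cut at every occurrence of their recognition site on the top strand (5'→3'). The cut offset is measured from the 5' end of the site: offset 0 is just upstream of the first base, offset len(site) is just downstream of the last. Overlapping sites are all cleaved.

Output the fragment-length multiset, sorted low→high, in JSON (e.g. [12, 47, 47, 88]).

Site scan:
  UxaX (GCGTCTAT, off=4): starts [51, 59, 147, 167, 218] → cuts [55, 63, 151, 171, 222]
  EstX (GAGG, off=0): starts [4, 73, 81, 85, 207] → cuts [4, 73, 81, 85, 207]
  AzqIII (CAACT, off=3): starts [21, 92, 110, 127, 141] → cuts [24, 95, 113, 130, 144]
  TgoIV (TCGG, off=1): starts [17, 26, 68, 104, 118, 136, 183, 191] → cuts [18, 27, 69, 105, 119, 137, 184, 192]

All cut coordinates (distinct, sorted): [4, 18, 24, 27, 55, 63, 69, 73, 81, 85, 95, 105, 113, 119, 130, 137, 144, 151, 171, 184, 192, 207, 222]

Fragment lengths:
  4→18: 14 bp
  18→24: 6 bp
  24→27: 3 bp
  27→55: 28 bp
  55→63: 8 bp
  63→69: 6 bp
  69→73: 4 bp
  73→81: 8 bp
  81→85: 4 bp
  85→95: 10 bp
  95→105: 10 bp
  105→113: 8 bp
  113→119: 6 bp
  119→130: 11 bp
  130→137: 7 bp
  137→144: 7 bp
  144→151: 7 bp
  151→171: 20 bp
  171→184: 13 bp
  184→192: 8 bp
  192→207: 15 bp
  207→222: 15 bp
  222→4 (wrap): 229-222+4 = 11 bp

[3,4,4,6,6,6,7,7,7,8,8,8,8,10,10,11,11,13,14,15,15,20,28]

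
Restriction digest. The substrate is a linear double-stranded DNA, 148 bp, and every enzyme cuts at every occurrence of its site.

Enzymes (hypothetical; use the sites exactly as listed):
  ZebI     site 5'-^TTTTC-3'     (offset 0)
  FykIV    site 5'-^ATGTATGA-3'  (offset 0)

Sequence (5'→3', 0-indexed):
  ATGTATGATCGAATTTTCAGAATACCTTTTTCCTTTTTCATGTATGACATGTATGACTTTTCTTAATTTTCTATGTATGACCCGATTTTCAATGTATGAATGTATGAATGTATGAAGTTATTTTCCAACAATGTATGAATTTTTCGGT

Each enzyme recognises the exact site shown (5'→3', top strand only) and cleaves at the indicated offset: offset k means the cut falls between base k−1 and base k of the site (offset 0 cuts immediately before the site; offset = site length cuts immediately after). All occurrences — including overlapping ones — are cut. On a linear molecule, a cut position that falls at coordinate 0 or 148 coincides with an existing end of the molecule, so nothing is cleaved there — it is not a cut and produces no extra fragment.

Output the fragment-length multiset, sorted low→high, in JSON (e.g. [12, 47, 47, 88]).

[5,6,6,7,8,8,8,9,9,9,10,10,13,13,13,14]

Per-enzyme occurrences:
  ZebI (TTTTC, off=0): starts [13, 27, 34, 57, 66, 85, 120, 140] → cuts [13, 27, 34, 57, 66, 85, 120, 140]
  FykIV (ATGTATGA, off=0): starts [0, 39, 48, 72, 91, 99, 107, 130] → cuts [39, 48, 72, 91, 99, 107, 130] (position 0 is a terminus of the linear molecule — no cut)

Pooled cuts: [13, 27, 34, 39, 48, 57, 66, 72, 85, 91, 99, 107, 120, 130, 140]

Fragment lengths:
  [0,13): 13 bp
  [13,27): 14 bp
  [27,34): 7 bp
  [34,39): 5 bp
  [39,48): 9 bp
  [48,57): 9 bp
  [57,66): 9 bp
  [66,72): 6 bp
  [72,85): 13 bp
  [85,91): 6 bp
  [91,99): 8 bp
  [99,107): 8 bp
  [107,120): 13 bp
  [120,130): 10 bp
  [130,140): 10 bp
  [140,148): 8 bp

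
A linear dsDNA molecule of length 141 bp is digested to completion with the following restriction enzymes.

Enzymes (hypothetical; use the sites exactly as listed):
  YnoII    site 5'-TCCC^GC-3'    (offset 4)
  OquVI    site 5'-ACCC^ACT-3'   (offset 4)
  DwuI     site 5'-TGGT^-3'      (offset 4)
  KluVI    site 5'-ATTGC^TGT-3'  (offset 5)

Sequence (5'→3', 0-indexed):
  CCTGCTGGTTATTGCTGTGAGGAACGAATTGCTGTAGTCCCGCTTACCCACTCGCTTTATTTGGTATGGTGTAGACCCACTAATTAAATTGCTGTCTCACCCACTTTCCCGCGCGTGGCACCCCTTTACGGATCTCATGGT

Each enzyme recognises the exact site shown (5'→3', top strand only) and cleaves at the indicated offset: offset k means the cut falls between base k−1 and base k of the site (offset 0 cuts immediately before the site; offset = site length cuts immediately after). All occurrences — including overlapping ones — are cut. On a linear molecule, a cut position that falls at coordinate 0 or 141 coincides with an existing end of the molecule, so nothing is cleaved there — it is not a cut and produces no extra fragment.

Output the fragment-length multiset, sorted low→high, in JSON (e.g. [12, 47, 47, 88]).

Scan for sites:
  YnoII TCCCGC/4: at [37, 106] ⇒ [41, 110]
  OquVI ACCCACT/4: at [45, 74, 98] ⇒ [49, 78, 102]
  DwuI TGGT/4: at [5, 61, 66, 137] ⇒ [9, 65, 70] (position 141 is a terminus of the linear molecule — no cut)
  KluVI ATTGCTGT/5: at [10, 27, 87] ⇒ [15, 32, 92]

All cut coordinates (distinct, sorted): [9, 15, 32, 41, 49, 65, 70, 78, 92, 102, 110]

Fragments:
  [0,9): 9 bp
  [9,15): 6 bp
  [15,32): 17 bp
  [32,41): 9 bp
  [41,49): 8 bp
  [49,65): 16 bp
  [65,70): 5 bp
  [70,78): 8 bp
  [78,92): 14 bp
  [92,102): 10 bp
  [102,110): 8 bp
  [110,141): 31 bp

[5,6,8,8,8,9,9,10,14,16,17,31]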